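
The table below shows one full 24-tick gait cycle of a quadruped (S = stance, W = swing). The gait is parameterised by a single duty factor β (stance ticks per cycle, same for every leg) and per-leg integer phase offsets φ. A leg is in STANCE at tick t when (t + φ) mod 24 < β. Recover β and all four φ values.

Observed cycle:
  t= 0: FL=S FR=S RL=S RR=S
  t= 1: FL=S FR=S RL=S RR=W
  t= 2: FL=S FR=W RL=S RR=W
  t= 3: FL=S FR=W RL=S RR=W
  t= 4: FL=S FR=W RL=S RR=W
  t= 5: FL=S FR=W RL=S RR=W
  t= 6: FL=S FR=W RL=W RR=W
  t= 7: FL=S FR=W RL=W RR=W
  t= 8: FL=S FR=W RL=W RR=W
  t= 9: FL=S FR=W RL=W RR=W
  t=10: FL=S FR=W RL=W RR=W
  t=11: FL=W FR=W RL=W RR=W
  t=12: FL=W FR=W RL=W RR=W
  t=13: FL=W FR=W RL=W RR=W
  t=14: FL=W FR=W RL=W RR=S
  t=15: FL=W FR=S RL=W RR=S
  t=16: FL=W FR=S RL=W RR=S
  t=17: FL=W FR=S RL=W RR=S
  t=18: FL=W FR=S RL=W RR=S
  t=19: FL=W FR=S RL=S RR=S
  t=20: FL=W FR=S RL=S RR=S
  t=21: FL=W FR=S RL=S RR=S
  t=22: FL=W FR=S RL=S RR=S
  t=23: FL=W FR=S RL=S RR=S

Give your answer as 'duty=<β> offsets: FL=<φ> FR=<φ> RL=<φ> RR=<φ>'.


duty=11 offsets: FL=0 FR=9 RL=5 RR=10

duty β = stance ticks per leg = 11
FL: stance ticks = 11; W→S at t=0 → φ=0
FR: stance ticks = 11; W→S at t=15 → φ=9
RL: stance ticks = 11; W→S at t=19 → φ=5
RR: stance ticks = 11; W→S at t=14 → φ=10


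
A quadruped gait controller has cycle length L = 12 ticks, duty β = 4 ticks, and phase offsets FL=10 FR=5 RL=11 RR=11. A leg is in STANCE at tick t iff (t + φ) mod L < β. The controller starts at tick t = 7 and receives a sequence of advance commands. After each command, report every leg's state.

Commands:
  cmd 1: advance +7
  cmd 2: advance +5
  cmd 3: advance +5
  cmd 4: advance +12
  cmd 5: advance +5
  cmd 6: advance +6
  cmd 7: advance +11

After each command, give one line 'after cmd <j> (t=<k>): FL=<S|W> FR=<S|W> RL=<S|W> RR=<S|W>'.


after cmd 1 (t=14): FL=S FR=W RL=S RR=S
after cmd 2 (t=19): FL=W FR=S RL=W RR=W
after cmd 3 (t=24): FL=W FR=W RL=W RR=W
after cmd 4 (t=36): FL=W FR=W RL=W RR=W
after cmd 5 (t=41): FL=S FR=W RL=W RR=W
after cmd 6 (t=47): FL=W FR=W RL=W RR=W
after cmd 7 (t=58): FL=W FR=S RL=W RR=W

start t=7: FL=W FR=S RL=W RR=W
cmd 1: advance +7 → t=14, phase=(0,7,1,1) → FL=S FR=W RL=S RR=S
cmd 2: advance +5 → t=19, phase=(5,0,6,6) → FL=W FR=S RL=W RR=W
cmd 3: advance +5 → t=24, phase=(10,5,11,11) → FL=W FR=W RL=W RR=W
cmd 4: advance +12 → t=36, phase=(10,5,11,11) → FL=W FR=W RL=W RR=W
cmd 5: advance +5 → t=41, phase=(3,10,4,4) → FL=S FR=W RL=W RR=W
cmd 6: advance +6 → t=47, phase=(9,4,10,10) → FL=W FR=W RL=W RR=W
cmd 7: advance +11 → t=58, phase=(8,3,9,9) → FL=W FR=S RL=W RR=W


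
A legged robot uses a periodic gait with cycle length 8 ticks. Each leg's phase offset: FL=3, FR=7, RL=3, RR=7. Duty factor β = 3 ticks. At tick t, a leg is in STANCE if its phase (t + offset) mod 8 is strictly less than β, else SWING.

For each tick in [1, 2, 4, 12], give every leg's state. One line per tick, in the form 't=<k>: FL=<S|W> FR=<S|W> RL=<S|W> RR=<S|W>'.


t=1: FL=W FR=S RL=W RR=S
t=2: FL=W FR=S RL=W RR=S
t=4: FL=W FR=W RL=W RR=W
t=12: FL=W FR=W RL=W RR=W

t=1: phase=(4,0,4,0) vs β=3 → FL=W FR=S RL=W RR=S
t=2: phase=(5,1,5,1) vs β=3 → FL=W FR=S RL=W RR=S
t=4: phase=(7,3,7,3) vs β=3 → FL=W FR=W RL=W RR=W
t=12: phase=(7,3,7,3) vs β=3 → FL=W FR=W RL=W RR=W


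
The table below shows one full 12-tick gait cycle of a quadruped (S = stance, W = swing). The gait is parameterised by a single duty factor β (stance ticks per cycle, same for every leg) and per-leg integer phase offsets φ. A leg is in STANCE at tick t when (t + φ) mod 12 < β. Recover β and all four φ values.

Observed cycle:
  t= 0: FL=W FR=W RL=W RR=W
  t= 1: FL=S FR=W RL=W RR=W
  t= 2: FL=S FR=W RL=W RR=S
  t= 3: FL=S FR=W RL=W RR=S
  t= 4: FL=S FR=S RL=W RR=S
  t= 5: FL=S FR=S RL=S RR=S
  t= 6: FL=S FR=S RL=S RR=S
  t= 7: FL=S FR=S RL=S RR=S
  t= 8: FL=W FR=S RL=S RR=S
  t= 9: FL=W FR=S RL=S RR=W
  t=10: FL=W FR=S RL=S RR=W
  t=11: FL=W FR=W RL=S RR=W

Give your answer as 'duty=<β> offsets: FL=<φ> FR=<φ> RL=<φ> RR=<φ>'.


duty β = stance ticks per leg = 7
FL: stance ticks = 7; W→S at t=1 → φ=11
FR: stance ticks = 7; W→S at t=4 → φ=8
RL: stance ticks = 7; W→S at t=5 → φ=7
RR: stance ticks = 7; W→S at t=2 → φ=10

duty=7 offsets: FL=11 FR=8 RL=7 RR=10


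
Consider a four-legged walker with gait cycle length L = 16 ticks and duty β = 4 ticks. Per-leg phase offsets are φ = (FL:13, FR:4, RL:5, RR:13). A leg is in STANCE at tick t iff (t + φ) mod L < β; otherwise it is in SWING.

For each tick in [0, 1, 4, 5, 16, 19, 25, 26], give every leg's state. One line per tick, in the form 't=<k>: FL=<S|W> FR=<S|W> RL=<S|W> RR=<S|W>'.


t=0: FL=W FR=W RL=W RR=W
t=1: FL=W FR=W RL=W RR=W
t=4: FL=S FR=W RL=W RR=S
t=5: FL=S FR=W RL=W RR=S
t=16: FL=W FR=W RL=W RR=W
t=19: FL=S FR=W RL=W RR=S
t=25: FL=W FR=W RL=W RR=W
t=26: FL=W FR=W RL=W RR=W

t=0: phase=(13,4,5,13) vs β=4 → FL=W FR=W RL=W RR=W
t=1: phase=(14,5,6,14) vs β=4 → FL=W FR=W RL=W RR=W
t=4: phase=(1,8,9,1) vs β=4 → FL=S FR=W RL=W RR=S
t=5: phase=(2,9,10,2) vs β=4 → FL=S FR=W RL=W RR=S
t=16: phase=(13,4,5,13) vs β=4 → FL=W FR=W RL=W RR=W
t=19: phase=(0,7,8,0) vs β=4 → FL=S FR=W RL=W RR=S
t=25: phase=(6,13,14,6) vs β=4 → FL=W FR=W RL=W RR=W
t=26: phase=(7,14,15,7) vs β=4 → FL=W FR=W RL=W RR=W


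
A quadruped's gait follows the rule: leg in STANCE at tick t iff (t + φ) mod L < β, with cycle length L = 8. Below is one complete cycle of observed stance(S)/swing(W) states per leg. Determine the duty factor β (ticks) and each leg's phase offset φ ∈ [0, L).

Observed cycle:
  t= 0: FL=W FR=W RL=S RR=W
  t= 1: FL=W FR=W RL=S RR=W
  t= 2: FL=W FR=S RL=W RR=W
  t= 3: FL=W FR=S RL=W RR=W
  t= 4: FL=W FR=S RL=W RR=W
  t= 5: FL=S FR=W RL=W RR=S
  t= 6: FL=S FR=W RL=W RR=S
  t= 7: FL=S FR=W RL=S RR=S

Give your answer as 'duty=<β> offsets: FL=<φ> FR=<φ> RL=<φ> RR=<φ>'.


duty=3 offsets: FL=3 FR=6 RL=1 RR=3

duty β = stance ticks per leg = 3
FL: stance ticks = 3; W→S at t=5 → φ=3
FR: stance ticks = 3; W→S at t=2 → φ=6
RL: stance ticks = 3; W→S at t=7 → φ=1
RR: stance ticks = 3; W→S at t=5 → φ=3


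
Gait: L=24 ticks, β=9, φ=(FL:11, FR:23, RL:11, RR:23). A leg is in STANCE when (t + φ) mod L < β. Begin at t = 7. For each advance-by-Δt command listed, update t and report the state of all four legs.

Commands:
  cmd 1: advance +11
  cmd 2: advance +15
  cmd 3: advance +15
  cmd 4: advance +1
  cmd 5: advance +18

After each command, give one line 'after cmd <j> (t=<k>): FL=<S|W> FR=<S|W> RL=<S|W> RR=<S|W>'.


start t=7: FL=W FR=S RL=W RR=S
cmd 1: advance +11 → t=18, phase=(5,17,5,17) → FL=S FR=W RL=S RR=W
cmd 2: advance +15 → t=33, phase=(20,8,20,8) → FL=W FR=S RL=W RR=S
cmd 3: advance +15 → t=48, phase=(11,23,11,23) → FL=W FR=W RL=W RR=W
cmd 4: advance +1 → t=49, phase=(12,0,12,0) → FL=W FR=S RL=W RR=S
cmd 5: advance +18 → t=67, phase=(6,18,6,18) → FL=S FR=W RL=S RR=W

after cmd 1 (t=18): FL=S FR=W RL=S RR=W
after cmd 2 (t=33): FL=W FR=S RL=W RR=S
after cmd 3 (t=48): FL=W FR=W RL=W RR=W
after cmd 4 (t=49): FL=W FR=S RL=W RR=S
after cmd 5 (t=67): FL=S FR=W RL=S RR=W


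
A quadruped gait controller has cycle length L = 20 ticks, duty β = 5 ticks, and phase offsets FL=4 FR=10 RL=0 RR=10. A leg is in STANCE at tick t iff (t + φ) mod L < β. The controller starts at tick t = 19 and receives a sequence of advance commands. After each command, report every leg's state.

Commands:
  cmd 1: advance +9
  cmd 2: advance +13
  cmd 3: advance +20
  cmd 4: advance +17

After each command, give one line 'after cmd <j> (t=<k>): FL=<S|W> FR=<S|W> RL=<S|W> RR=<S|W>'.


after cmd 1 (t=28): FL=W FR=W RL=W RR=W
after cmd 2 (t=41): FL=W FR=W RL=S RR=W
after cmd 3 (t=61): FL=W FR=W RL=S RR=W
after cmd 4 (t=78): FL=S FR=W RL=W RR=W

start t=19: FL=S FR=W RL=W RR=W
cmd 1: advance +9 → t=28, phase=(12,18,8,18) → FL=W FR=W RL=W RR=W
cmd 2: advance +13 → t=41, phase=(5,11,1,11) → FL=W FR=W RL=S RR=W
cmd 3: advance +20 → t=61, phase=(5,11,1,11) → FL=W FR=W RL=S RR=W
cmd 4: advance +17 → t=78, phase=(2,8,18,8) → FL=S FR=W RL=W RR=W


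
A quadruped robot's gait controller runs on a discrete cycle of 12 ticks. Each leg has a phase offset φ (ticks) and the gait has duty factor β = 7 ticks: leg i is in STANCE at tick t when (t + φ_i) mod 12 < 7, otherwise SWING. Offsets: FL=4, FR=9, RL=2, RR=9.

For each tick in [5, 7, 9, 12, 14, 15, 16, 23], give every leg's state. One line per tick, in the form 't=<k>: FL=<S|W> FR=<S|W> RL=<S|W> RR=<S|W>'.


t=5: FL=W FR=S RL=W RR=S
t=7: FL=W FR=S RL=W RR=S
t=9: FL=S FR=S RL=W RR=S
t=12: FL=S FR=W RL=S RR=W
t=14: FL=S FR=W RL=S RR=W
t=15: FL=W FR=S RL=S RR=S
t=16: FL=W FR=S RL=S RR=S
t=23: FL=S FR=W RL=S RR=W

t=5: phase=(9,2,7,2) vs β=7 → FL=W FR=S RL=W RR=S
t=7: phase=(11,4,9,4) vs β=7 → FL=W FR=S RL=W RR=S
t=9: phase=(1,6,11,6) vs β=7 → FL=S FR=S RL=W RR=S
t=12: phase=(4,9,2,9) vs β=7 → FL=S FR=W RL=S RR=W
t=14: phase=(6,11,4,11) vs β=7 → FL=S FR=W RL=S RR=W
t=15: phase=(7,0,5,0) vs β=7 → FL=W FR=S RL=S RR=S
t=16: phase=(8,1,6,1) vs β=7 → FL=W FR=S RL=S RR=S
t=23: phase=(3,8,1,8) vs β=7 → FL=S FR=W RL=S RR=W


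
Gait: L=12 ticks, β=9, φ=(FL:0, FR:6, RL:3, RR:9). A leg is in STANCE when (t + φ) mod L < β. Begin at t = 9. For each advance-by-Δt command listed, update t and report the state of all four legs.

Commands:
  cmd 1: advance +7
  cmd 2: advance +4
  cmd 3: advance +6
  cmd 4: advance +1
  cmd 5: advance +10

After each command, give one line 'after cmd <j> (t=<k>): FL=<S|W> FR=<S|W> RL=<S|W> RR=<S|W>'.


after cmd 1 (t=16): FL=S FR=W RL=S RR=S
after cmd 2 (t=20): FL=S FR=S RL=W RR=S
after cmd 3 (t=26): FL=S FR=S RL=S RR=W
after cmd 4 (t=27): FL=S FR=W RL=S RR=S
after cmd 5 (t=37): FL=S FR=S RL=S RR=W

start t=9: FL=W FR=S RL=S RR=S
cmd 1: advance +7 → t=16, phase=(4,10,7,1) → FL=S FR=W RL=S RR=S
cmd 2: advance +4 → t=20, phase=(8,2,11,5) → FL=S FR=S RL=W RR=S
cmd 3: advance +6 → t=26, phase=(2,8,5,11) → FL=S FR=S RL=S RR=W
cmd 4: advance +1 → t=27, phase=(3,9,6,0) → FL=S FR=W RL=S RR=S
cmd 5: advance +10 → t=37, phase=(1,7,4,10) → FL=S FR=S RL=S RR=W


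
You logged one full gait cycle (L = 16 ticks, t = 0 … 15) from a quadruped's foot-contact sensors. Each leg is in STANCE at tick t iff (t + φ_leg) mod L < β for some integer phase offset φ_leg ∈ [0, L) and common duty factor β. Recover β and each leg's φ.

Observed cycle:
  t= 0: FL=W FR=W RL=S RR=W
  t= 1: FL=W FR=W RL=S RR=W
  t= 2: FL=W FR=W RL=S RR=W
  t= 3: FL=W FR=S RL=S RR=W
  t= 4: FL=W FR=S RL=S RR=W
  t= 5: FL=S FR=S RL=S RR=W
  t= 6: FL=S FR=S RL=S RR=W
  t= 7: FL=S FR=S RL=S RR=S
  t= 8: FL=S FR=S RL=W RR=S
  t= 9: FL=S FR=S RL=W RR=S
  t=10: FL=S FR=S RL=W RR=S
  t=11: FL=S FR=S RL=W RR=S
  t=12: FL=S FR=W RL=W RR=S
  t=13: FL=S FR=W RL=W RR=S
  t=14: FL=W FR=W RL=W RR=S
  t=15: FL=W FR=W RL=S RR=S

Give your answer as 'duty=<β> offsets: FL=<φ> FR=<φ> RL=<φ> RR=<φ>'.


duty=9 offsets: FL=11 FR=13 RL=1 RR=9

duty β = stance ticks per leg = 9
FL: stance ticks = 9; W→S at t=5 → φ=11
FR: stance ticks = 9; W→S at t=3 → φ=13
RL: stance ticks = 9; W→S at t=15 → φ=1
RR: stance ticks = 9; W→S at t=7 → φ=9


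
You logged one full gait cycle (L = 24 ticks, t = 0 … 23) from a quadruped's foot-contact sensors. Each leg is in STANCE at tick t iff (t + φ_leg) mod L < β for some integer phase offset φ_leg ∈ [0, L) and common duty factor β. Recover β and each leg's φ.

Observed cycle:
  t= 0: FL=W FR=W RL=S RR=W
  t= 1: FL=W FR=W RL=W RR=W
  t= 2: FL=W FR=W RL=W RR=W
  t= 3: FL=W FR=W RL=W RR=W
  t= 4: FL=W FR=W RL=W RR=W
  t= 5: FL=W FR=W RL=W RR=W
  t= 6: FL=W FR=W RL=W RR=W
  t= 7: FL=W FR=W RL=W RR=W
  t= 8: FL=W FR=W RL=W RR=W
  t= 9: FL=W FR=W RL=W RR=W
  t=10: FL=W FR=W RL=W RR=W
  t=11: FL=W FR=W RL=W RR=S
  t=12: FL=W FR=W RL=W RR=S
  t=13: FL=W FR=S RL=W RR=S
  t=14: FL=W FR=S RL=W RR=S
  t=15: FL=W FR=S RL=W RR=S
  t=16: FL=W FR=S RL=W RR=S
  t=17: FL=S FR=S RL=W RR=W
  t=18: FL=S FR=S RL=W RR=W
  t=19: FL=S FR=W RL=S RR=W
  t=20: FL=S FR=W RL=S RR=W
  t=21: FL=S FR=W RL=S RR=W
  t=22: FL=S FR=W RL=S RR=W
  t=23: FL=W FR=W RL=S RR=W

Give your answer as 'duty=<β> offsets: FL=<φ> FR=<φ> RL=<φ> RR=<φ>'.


duty=6 offsets: FL=7 FR=11 RL=5 RR=13

duty β = stance ticks per leg = 6
FL: stance ticks = 6; W→S at t=17 → φ=7
FR: stance ticks = 6; W→S at t=13 → φ=11
RL: stance ticks = 6; W→S at t=19 → φ=5
RR: stance ticks = 6; W→S at t=11 → φ=13


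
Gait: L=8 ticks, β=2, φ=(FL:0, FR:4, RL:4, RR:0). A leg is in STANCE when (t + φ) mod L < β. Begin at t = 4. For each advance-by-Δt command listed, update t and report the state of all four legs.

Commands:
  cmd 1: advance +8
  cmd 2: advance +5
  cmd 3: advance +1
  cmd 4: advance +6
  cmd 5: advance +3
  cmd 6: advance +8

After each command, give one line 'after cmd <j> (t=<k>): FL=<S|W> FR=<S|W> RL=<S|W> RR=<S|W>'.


start t=4: FL=W FR=S RL=S RR=W
cmd 1: advance +8 → t=12, phase=(4,0,0,4) → FL=W FR=S RL=S RR=W
cmd 2: advance +5 → t=17, phase=(1,5,5,1) → FL=S FR=W RL=W RR=S
cmd 3: advance +1 → t=18, phase=(2,6,6,2) → FL=W FR=W RL=W RR=W
cmd 4: advance +6 → t=24, phase=(0,4,4,0) → FL=S FR=W RL=W RR=S
cmd 5: advance +3 → t=27, phase=(3,7,7,3) → FL=W FR=W RL=W RR=W
cmd 6: advance +8 → t=35, phase=(3,7,7,3) → FL=W FR=W RL=W RR=W

after cmd 1 (t=12): FL=W FR=S RL=S RR=W
after cmd 2 (t=17): FL=S FR=W RL=W RR=S
after cmd 3 (t=18): FL=W FR=W RL=W RR=W
after cmd 4 (t=24): FL=S FR=W RL=W RR=S
after cmd 5 (t=27): FL=W FR=W RL=W RR=W
after cmd 6 (t=35): FL=W FR=W RL=W RR=W


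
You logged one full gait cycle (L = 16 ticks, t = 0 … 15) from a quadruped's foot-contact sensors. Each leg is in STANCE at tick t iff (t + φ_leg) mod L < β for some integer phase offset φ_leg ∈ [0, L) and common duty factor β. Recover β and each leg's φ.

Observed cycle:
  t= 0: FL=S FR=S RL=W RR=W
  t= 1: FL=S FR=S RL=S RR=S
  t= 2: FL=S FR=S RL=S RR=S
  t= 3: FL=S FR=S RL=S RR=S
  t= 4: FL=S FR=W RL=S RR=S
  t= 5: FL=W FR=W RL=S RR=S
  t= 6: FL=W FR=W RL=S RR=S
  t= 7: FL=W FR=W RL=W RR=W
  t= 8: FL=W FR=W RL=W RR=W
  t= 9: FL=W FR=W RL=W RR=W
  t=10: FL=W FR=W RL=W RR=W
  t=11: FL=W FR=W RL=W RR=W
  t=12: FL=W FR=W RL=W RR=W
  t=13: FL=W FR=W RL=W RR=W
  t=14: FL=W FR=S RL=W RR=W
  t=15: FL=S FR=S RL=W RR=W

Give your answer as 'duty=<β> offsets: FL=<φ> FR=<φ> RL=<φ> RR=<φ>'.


duty β = stance ticks per leg = 6
FL: stance ticks = 6; W→S at t=15 → φ=1
FR: stance ticks = 6; W→S at t=14 → φ=2
RL: stance ticks = 6; W→S at t=1 → φ=15
RR: stance ticks = 6; W→S at t=1 → φ=15

duty=6 offsets: FL=1 FR=2 RL=15 RR=15


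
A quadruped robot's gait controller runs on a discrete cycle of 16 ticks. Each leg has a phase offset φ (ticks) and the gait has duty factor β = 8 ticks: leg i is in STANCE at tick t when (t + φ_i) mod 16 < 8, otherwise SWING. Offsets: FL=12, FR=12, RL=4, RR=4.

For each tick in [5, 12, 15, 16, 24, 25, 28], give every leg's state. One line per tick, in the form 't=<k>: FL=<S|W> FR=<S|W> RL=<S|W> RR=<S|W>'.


t=5: FL=S FR=S RL=W RR=W
t=12: FL=W FR=W RL=S RR=S
t=15: FL=W FR=W RL=S RR=S
t=16: FL=W FR=W RL=S RR=S
t=24: FL=S FR=S RL=W RR=W
t=25: FL=S FR=S RL=W RR=W
t=28: FL=W FR=W RL=S RR=S

t=5: phase=(1,1,9,9) vs β=8 → FL=S FR=S RL=W RR=W
t=12: phase=(8,8,0,0) vs β=8 → FL=W FR=W RL=S RR=S
t=15: phase=(11,11,3,3) vs β=8 → FL=W FR=W RL=S RR=S
t=16: phase=(12,12,4,4) vs β=8 → FL=W FR=W RL=S RR=S
t=24: phase=(4,4,12,12) vs β=8 → FL=S FR=S RL=W RR=W
t=25: phase=(5,5,13,13) vs β=8 → FL=S FR=S RL=W RR=W
t=28: phase=(8,8,0,0) vs β=8 → FL=W FR=W RL=S RR=S


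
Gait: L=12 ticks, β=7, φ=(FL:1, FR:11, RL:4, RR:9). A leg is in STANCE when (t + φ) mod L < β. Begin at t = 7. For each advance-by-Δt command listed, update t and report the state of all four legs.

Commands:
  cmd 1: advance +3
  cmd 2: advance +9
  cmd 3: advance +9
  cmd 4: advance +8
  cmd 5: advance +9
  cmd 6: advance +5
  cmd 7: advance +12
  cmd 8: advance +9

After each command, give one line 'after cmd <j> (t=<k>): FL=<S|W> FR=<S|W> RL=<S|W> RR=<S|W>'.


after cmd 1 (t=10): FL=W FR=W RL=S RR=W
after cmd 2 (t=19): FL=W FR=S RL=W RR=S
after cmd 3 (t=28): FL=S FR=S RL=W RR=S
after cmd 4 (t=36): FL=S FR=W RL=S RR=W
after cmd 5 (t=45): FL=W FR=W RL=S RR=S
after cmd 6 (t=50): FL=S FR=S RL=S RR=W
after cmd 7 (t=62): FL=S FR=S RL=S RR=W
after cmd 8 (t=71): FL=S FR=W RL=S RR=W

start t=7: FL=W FR=S RL=W RR=S
cmd 1: advance +3 → t=10, phase=(11,9,2,7) → FL=W FR=W RL=S RR=W
cmd 2: advance +9 → t=19, phase=(8,6,11,4) → FL=W FR=S RL=W RR=S
cmd 3: advance +9 → t=28, phase=(5,3,8,1) → FL=S FR=S RL=W RR=S
cmd 4: advance +8 → t=36, phase=(1,11,4,9) → FL=S FR=W RL=S RR=W
cmd 5: advance +9 → t=45, phase=(10,8,1,6) → FL=W FR=W RL=S RR=S
cmd 6: advance +5 → t=50, phase=(3,1,6,11) → FL=S FR=S RL=S RR=W
cmd 7: advance +12 → t=62, phase=(3,1,6,11) → FL=S FR=S RL=S RR=W
cmd 8: advance +9 → t=71, phase=(0,10,3,8) → FL=S FR=W RL=S RR=W


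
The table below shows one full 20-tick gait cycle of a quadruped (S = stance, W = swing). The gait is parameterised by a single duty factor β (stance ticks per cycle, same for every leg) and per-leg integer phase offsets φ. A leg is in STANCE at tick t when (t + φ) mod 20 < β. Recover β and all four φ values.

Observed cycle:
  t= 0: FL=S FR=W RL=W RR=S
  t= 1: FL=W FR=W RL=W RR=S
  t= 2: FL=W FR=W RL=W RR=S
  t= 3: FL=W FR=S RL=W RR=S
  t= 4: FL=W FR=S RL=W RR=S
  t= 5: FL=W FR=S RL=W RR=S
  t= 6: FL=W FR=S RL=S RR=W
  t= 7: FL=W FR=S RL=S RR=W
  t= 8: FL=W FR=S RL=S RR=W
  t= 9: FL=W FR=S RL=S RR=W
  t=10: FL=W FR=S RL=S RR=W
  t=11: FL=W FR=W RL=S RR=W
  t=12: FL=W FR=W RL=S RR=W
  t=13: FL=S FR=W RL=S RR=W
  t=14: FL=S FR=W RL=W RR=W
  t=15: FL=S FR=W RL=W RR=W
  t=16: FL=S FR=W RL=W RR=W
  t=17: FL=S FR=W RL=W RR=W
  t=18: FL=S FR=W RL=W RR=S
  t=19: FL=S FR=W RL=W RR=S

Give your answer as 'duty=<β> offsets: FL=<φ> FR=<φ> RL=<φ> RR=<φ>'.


duty=8 offsets: FL=7 FR=17 RL=14 RR=2

duty β = stance ticks per leg = 8
FL: stance ticks = 8; W→S at t=13 → φ=7
FR: stance ticks = 8; W→S at t=3 → φ=17
RL: stance ticks = 8; W→S at t=6 → φ=14
RR: stance ticks = 8; W→S at t=18 → φ=2


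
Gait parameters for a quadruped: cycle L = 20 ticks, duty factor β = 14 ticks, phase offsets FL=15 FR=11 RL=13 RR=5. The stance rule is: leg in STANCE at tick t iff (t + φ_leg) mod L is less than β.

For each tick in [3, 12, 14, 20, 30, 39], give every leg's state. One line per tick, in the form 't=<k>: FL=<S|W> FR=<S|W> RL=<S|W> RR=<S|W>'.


t=3: FL=W FR=W RL=W RR=S
t=12: FL=S FR=S RL=S RR=W
t=14: FL=S FR=S RL=S RR=W
t=20: FL=W FR=S RL=S RR=S
t=30: FL=S FR=S RL=S RR=W
t=39: FL=W FR=S RL=S RR=S

t=3: phase=(18,14,16,8) vs β=14 → FL=W FR=W RL=W RR=S
t=12: phase=(7,3,5,17) vs β=14 → FL=S FR=S RL=S RR=W
t=14: phase=(9,5,7,19) vs β=14 → FL=S FR=S RL=S RR=W
t=20: phase=(15,11,13,5) vs β=14 → FL=W FR=S RL=S RR=S
t=30: phase=(5,1,3,15) vs β=14 → FL=S FR=S RL=S RR=W
t=39: phase=(14,10,12,4) vs β=14 → FL=W FR=S RL=S RR=S


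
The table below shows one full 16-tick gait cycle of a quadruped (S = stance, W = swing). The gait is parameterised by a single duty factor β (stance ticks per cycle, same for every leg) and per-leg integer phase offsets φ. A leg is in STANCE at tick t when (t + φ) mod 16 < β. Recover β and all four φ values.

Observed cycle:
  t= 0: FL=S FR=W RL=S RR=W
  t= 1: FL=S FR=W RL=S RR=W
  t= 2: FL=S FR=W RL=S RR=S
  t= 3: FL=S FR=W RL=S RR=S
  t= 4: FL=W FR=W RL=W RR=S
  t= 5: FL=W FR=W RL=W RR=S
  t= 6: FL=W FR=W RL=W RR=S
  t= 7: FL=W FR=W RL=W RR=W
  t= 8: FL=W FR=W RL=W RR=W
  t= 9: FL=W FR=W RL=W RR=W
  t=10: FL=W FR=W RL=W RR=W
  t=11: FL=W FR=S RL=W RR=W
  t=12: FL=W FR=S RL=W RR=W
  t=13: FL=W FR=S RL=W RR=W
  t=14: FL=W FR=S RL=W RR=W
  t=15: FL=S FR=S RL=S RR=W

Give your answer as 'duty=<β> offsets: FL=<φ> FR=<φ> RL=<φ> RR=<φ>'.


duty=5 offsets: FL=1 FR=5 RL=1 RR=14

duty β = stance ticks per leg = 5
FL: stance ticks = 5; W→S at t=15 → φ=1
FR: stance ticks = 5; W→S at t=11 → φ=5
RL: stance ticks = 5; W→S at t=15 → φ=1
RR: stance ticks = 5; W→S at t=2 → φ=14


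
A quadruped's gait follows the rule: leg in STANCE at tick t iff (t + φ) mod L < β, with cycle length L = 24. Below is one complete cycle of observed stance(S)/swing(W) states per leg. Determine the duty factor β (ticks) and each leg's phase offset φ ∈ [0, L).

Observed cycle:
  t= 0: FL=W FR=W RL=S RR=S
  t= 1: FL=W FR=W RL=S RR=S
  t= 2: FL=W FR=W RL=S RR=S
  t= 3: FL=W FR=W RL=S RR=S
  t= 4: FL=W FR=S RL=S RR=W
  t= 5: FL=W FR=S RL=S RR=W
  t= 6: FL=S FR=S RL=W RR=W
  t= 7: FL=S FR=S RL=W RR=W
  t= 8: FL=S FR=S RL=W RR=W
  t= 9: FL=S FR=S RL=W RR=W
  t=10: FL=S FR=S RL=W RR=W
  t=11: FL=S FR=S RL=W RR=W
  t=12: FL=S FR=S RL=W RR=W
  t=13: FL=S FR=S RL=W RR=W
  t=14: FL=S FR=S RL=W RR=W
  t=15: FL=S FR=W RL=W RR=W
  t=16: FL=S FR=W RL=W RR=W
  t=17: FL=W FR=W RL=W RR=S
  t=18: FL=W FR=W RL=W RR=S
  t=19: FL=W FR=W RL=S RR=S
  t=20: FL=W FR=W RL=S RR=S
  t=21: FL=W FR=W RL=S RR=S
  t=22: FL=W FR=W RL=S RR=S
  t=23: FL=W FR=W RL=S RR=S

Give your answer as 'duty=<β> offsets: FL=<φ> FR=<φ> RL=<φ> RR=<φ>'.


duty=11 offsets: FL=18 FR=20 RL=5 RR=7

duty β = stance ticks per leg = 11
FL: stance ticks = 11; W→S at t=6 → φ=18
FR: stance ticks = 11; W→S at t=4 → φ=20
RL: stance ticks = 11; W→S at t=19 → φ=5
RR: stance ticks = 11; W→S at t=17 → φ=7


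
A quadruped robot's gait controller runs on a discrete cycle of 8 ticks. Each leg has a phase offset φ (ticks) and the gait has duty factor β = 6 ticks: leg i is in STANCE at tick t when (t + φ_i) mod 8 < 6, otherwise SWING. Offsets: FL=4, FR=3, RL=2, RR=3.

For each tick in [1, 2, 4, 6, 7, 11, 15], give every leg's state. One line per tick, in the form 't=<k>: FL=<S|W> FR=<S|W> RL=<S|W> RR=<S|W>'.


t=1: FL=S FR=S RL=S RR=S
t=2: FL=W FR=S RL=S RR=S
t=4: FL=S FR=W RL=W RR=W
t=6: FL=S FR=S RL=S RR=S
t=7: FL=S FR=S RL=S RR=S
t=11: FL=W FR=W RL=S RR=W
t=15: FL=S FR=S RL=S RR=S

t=1: phase=(5,4,3,4) vs β=6 → FL=S FR=S RL=S RR=S
t=2: phase=(6,5,4,5) vs β=6 → FL=W FR=S RL=S RR=S
t=4: phase=(0,7,6,7) vs β=6 → FL=S FR=W RL=W RR=W
t=6: phase=(2,1,0,1) vs β=6 → FL=S FR=S RL=S RR=S
t=7: phase=(3,2,1,2) vs β=6 → FL=S FR=S RL=S RR=S
t=11: phase=(7,6,5,6) vs β=6 → FL=W FR=W RL=S RR=W
t=15: phase=(3,2,1,2) vs β=6 → FL=S FR=S RL=S RR=S


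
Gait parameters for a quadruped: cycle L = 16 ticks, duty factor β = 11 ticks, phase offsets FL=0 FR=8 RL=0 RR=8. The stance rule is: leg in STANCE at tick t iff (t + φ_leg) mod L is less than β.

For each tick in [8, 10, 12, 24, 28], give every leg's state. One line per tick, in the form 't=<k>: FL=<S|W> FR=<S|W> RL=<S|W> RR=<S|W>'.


t=8: phase=(8,0,8,0) vs β=11 → FL=S FR=S RL=S RR=S
t=10: phase=(10,2,10,2) vs β=11 → FL=S FR=S RL=S RR=S
t=12: phase=(12,4,12,4) vs β=11 → FL=W FR=S RL=W RR=S
t=24: phase=(8,0,8,0) vs β=11 → FL=S FR=S RL=S RR=S
t=28: phase=(12,4,12,4) vs β=11 → FL=W FR=S RL=W RR=S

t=8: FL=S FR=S RL=S RR=S
t=10: FL=S FR=S RL=S RR=S
t=12: FL=W FR=S RL=W RR=S
t=24: FL=S FR=S RL=S RR=S
t=28: FL=W FR=S RL=W RR=S


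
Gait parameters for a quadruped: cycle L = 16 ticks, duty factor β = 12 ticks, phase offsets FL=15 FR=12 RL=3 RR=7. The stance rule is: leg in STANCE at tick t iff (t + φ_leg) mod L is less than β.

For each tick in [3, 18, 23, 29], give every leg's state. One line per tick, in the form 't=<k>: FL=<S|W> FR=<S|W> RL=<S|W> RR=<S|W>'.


t=3: FL=S FR=W RL=S RR=S
t=18: FL=S FR=W RL=S RR=S
t=23: FL=S FR=S RL=S RR=W
t=29: FL=W FR=S RL=S RR=S

t=3: phase=(2,15,6,10) vs β=12 → FL=S FR=W RL=S RR=S
t=18: phase=(1,14,5,9) vs β=12 → FL=S FR=W RL=S RR=S
t=23: phase=(6,3,10,14) vs β=12 → FL=S FR=S RL=S RR=W
t=29: phase=(12,9,0,4) vs β=12 → FL=W FR=S RL=S RR=S


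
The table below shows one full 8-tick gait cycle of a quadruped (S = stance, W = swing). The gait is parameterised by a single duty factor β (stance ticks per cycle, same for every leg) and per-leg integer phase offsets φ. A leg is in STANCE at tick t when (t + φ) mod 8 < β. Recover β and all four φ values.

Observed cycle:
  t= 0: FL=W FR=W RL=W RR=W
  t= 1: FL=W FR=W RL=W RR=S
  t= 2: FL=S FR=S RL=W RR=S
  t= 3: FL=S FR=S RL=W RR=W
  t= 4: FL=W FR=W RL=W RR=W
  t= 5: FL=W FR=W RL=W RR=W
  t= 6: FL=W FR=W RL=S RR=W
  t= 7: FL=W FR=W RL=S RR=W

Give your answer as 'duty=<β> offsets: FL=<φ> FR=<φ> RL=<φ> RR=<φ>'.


duty=2 offsets: FL=6 FR=6 RL=2 RR=7

duty β = stance ticks per leg = 2
FL: stance ticks = 2; W→S at t=2 → φ=6
FR: stance ticks = 2; W→S at t=2 → φ=6
RL: stance ticks = 2; W→S at t=6 → φ=2
RR: stance ticks = 2; W→S at t=1 → φ=7


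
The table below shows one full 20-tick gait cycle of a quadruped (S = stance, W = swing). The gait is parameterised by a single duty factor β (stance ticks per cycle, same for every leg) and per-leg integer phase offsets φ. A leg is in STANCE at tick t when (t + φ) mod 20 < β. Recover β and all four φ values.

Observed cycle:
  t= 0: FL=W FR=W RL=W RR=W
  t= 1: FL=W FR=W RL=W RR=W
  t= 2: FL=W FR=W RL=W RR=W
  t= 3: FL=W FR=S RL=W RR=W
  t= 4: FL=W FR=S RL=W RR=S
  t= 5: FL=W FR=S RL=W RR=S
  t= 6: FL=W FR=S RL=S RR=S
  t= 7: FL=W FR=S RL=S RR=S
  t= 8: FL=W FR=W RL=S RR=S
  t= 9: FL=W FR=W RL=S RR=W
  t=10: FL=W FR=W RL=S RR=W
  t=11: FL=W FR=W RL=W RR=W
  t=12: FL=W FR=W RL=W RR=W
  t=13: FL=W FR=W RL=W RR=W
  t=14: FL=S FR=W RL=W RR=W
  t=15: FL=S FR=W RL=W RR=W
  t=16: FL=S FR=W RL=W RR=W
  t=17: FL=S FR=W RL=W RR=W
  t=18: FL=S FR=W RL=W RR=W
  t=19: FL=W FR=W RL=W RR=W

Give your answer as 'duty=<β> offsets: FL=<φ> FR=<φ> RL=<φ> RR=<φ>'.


duty=5 offsets: FL=6 FR=17 RL=14 RR=16

duty β = stance ticks per leg = 5
FL: stance ticks = 5; W→S at t=14 → φ=6
FR: stance ticks = 5; W→S at t=3 → φ=17
RL: stance ticks = 5; W→S at t=6 → φ=14
RR: stance ticks = 5; W→S at t=4 → φ=16


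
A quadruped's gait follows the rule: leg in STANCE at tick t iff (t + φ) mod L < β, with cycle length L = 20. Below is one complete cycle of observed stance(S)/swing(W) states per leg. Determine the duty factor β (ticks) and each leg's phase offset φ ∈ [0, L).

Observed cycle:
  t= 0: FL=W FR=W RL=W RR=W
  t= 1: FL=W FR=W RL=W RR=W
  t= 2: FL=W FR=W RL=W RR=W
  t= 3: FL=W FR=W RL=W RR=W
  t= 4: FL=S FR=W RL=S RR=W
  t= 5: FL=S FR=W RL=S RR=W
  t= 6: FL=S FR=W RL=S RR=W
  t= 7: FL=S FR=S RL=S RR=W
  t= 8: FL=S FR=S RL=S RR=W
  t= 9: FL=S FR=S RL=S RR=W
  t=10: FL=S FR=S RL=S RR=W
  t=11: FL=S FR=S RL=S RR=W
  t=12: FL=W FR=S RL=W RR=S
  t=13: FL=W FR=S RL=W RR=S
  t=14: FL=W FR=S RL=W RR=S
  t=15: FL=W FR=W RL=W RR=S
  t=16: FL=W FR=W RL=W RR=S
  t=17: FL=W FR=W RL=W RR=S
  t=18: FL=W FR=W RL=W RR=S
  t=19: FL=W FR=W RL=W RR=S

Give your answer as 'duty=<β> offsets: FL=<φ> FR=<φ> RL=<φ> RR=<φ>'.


duty=8 offsets: FL=16 FR=13 RL=16 RR=8

duty β = stance ticks per leg = 8
FL: stance ticks = 8; W→S at t=4 → φ=16
FR: stance ticks = 8; W→S at t=7 → φ=13
RL: stance ticks = 8; W→S at t=4 → φ=16
RR: stance ticks = 8; W→S at t=12 → φ=8


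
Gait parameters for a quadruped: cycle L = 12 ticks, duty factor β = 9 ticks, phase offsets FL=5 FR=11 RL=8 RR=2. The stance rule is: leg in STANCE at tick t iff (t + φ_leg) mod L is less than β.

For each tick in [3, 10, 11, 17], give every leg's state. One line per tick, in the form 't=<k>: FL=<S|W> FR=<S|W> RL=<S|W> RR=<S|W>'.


t=3: phase=(8,2,11,5) vs β=9 → FL=S FR=S RL=W RR=S
t=10: phase=(3,9,6,0) vs β=9 → FL=S FR=W RL=S RR=S
t=11: phase=(4,10,7,1) vs β=9 → FL=S FR=W RL=S RR=S
t=17: phase=(10,4,1,7) vs β=9 → FL=W FR=S RL=S RR=S

t=3: FL=S FR=S RL=W RR=S
t=10: FL=S FR=W RL=S RR=S
t=11: FL=S FR=W RL=S RR=S
t=17: FL=W FR=S RL=S RR=S


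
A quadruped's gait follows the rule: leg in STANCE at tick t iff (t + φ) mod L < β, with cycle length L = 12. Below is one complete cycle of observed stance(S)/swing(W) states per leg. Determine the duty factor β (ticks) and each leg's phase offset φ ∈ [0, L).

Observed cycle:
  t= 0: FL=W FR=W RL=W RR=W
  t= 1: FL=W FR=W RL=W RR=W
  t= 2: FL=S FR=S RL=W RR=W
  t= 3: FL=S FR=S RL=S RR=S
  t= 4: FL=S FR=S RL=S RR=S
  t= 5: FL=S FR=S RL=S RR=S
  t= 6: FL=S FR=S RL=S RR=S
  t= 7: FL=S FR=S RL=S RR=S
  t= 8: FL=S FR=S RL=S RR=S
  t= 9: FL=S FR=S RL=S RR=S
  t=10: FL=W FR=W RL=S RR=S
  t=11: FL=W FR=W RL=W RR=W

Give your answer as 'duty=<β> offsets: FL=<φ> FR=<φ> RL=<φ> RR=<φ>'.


duty β = stance ticks per leg = 8
FL: stance ticks = 8; W→S at t=2 → φ=10
FR: stance ticks = 8; W→S at t=2 → φ=10
RL: stance ticks = 8; W→S at t=3 → φ=9
RR: stance ticks = 8; W→S at t=3 → φ=9

duty=8 offsets: FL=10 FR=10 RL=9 RR=9


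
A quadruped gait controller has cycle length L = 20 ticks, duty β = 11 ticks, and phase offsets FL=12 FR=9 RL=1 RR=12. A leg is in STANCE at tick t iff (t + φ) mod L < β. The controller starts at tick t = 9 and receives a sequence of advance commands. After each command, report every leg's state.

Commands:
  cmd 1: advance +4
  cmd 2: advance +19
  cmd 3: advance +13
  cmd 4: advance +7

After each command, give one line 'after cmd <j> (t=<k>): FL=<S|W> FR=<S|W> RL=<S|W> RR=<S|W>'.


start t=9: FL=S FR=W RL=S RR=S
cmd 1: advance +4 → t=13, phase=(5,2,14,5) → FL=S FR=S RL=W RR=S
cmd 2: advance +19 → t=32, phase=(4,1,13,4) → FL=S FR=S RL=W RR=S
cmd 3: advance +13 → t=45, phase=(17,14,6,17) → FL=W FR=W RL=S RR=W
cmd 4: advance +7 → t=52, phase=(4,1,13,4) → FL=S FR=S RL=W RR=S

after cmd 1 (t=13): FL=S FR=S RL=W RR=S
after cmd 2 (t=32): FL=S FR=S RL=W RR=S
after cmd 3 (t=45): FL=W FR=W RL=S RR=W
after cmd 4 (t=52): FL=S FR=S RL=W RR=S


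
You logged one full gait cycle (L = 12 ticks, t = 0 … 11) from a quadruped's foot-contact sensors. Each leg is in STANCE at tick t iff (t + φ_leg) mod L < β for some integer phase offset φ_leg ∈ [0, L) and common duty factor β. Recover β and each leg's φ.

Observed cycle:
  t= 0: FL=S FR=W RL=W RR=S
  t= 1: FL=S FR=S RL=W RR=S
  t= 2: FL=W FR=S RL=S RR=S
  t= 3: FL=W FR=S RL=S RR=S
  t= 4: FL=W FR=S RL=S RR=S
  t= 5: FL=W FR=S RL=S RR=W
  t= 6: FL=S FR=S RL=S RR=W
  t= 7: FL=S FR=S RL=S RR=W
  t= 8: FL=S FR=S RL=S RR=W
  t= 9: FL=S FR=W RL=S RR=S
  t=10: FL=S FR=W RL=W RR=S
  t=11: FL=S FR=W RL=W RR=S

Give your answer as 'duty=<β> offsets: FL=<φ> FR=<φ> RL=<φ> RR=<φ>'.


duty β = stance ticks per leg = 8
FL: stance ticks = 8; W→S at t=6 → φ=6
FR: stance ticks = 8; W→S at t=1 → φ=11
RL: stance ticks = 8; W→S at t=2 → φ=10
RR: stance ticks = 8; W→S at t=9 → φ=3

duty=8 offsets: FL=6 FR=11 RL=10 RR=3


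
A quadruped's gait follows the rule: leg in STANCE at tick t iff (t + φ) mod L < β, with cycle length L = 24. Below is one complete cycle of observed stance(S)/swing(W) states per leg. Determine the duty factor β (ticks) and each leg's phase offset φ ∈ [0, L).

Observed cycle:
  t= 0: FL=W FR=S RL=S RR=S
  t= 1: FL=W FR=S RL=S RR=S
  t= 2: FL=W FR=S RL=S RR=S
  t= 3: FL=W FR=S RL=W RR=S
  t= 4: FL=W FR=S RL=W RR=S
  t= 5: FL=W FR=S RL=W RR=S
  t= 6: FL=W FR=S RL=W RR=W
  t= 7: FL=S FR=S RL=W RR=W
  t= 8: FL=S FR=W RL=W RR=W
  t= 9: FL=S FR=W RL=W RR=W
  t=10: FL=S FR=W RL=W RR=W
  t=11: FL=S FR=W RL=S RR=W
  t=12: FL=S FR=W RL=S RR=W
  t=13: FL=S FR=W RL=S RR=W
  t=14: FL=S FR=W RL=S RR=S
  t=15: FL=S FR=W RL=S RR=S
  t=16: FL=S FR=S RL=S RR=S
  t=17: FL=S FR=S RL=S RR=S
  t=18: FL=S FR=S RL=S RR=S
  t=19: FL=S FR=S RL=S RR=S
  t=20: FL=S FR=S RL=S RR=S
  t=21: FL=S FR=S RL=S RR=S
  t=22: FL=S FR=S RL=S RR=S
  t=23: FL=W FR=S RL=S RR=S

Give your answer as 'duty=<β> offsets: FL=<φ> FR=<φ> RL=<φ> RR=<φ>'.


duty=16 offsets: FL=17 FR=8 RL=13 RR=10

duty β = stance ticks per leg = 16
FL: stance ticks = 16; W→S at t=7 → φ=17
FR: stance ticks = 16; W→S at t=16 → φ=8
RL: stance ticks = 16; W→S at t=11 → φ=13
RR: stance ticks = 16; W→S at t=14 → φ=10


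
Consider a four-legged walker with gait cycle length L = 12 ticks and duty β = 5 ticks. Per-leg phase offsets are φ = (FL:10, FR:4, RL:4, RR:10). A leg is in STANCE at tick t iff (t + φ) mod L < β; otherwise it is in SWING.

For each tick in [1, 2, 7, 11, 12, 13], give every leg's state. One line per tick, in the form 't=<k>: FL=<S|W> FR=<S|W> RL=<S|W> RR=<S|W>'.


t=1: FL=W FR=W RL=W RR=W
t=2: FL=S FR=W RL=W RR=S
t=7: FL=W FR=W RL=W RR=W
t=11: FL=W FR=S RL=S RR=W
t=12: FL=W FR=S RL=S RR=W
t=13: FL=W FR=W RL=W RR=W

t=1: phase=(11,5,5,11) vs β=5 → FL=W FR=W RL=W RR=W
t=2: phase=(0,6,6,0) vs β=5 → FL=S FR=W RL=W RR=S
t=7: phase=(5,11,11,5) vs β=5 → FL=W FR=W RL=W RR=W
t=11: phase=(9,3,3,9) vs β=5 → FL=W FR=S RL=S RR=W
t=12: phase=(10,4,4,10) vs β=5 → FL=W FR=S RL=S RR=W
t=13: phase=(11,5,5,11) vs β=5 → FL=W FR=W RL=W RR=W


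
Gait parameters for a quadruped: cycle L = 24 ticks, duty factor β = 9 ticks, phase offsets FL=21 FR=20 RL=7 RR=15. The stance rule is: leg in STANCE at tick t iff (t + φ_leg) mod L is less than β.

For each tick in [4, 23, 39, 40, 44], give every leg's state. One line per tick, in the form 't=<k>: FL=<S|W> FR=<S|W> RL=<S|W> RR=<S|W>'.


t=4: phase=(1,0,11,19) vs β=9 → FL=S FR=S RL=W RR=W
t=23: phase=(20,19,6,14) vs β=9 → FL=W FR=W RL=S RR=W
t=39: phase=(12,11,22,6) vs β=9 → FL=W FR=W RL=W RR=S
t=40: phase=(13,12,23,7) vs β=9 → FL=W FR=W RL=W RR=S
t=44: phase=(17,16,3,11) vs β=9 → FL=W FR=W RL=S RR=W

t=4: FL=S FR=S RL=W RR=W
t=23: FL=W FR=W RL=S RR=W
t=39: FL=W FR=W RL=W RR=S
t=40: FL=W FR=W RL=W RR=S
t=44: FL=W FR=W RL=S RR=W


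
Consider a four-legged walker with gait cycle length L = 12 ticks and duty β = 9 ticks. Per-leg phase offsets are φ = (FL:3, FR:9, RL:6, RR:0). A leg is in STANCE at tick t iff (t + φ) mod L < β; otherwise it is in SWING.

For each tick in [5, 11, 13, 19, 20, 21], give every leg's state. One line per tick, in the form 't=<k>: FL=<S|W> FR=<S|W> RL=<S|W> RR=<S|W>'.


t=5: phase=(8,2,11,5) vs β=9 → FL=S FR=S RL=W RR=S
t=11: phase=(2,8,5,11) vs β=9 → FL=S FR=S RL=S RR=W
t=13: phase=(4,10,7,1) vs β=9 → FL=S FR=W RL=S RR=S
t=19: phase=(10,4,1,7) vs β=9 → FL=W FR=S RL=S RR=S
t=20: phase=(11,5,2,8) vs β=9 → FL=W FR=S RL=S RR=S
t=21: phase=(0,6,3,9) vs β=9 → FL=S FR=S RL=S RR=W

t=5: FL=S FR=S RL=W RR=S
t=11: FL=S FR=S RL=S RR=W
t=13: FL=S FR=W RL=S RR=S
t=19: FL=W FR=S RL=S RR=S
t=20: FL=W FR=S RL=S RR=S
t=21: FL=S FR=S RL=S RR=W


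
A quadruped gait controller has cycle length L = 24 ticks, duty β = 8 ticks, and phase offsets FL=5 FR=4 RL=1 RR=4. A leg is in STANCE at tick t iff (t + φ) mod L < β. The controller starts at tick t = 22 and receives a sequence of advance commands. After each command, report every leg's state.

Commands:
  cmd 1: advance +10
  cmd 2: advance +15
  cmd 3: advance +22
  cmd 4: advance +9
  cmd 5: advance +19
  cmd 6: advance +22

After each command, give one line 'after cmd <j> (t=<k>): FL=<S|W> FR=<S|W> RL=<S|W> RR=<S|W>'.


start t=22: FL=S FR=S RL=W RR=S
cmd 1: advance +10 → t=32, phase=(13,12,9,12) → FL=W FR=W RL=W RR=W
cmd 2: advance +15 → t=47, phase=(4,3,0,3) → FL=S FR=S RL=S RR=S
cmd 3: advance +22 → t=69, phase=(2,1,22,1) → FL=S FR=S RL=W RR=S
cmd 4: advance +9 → t=78, phase=(11,10,7,10) → FL=W FR=W RL=S RR=W
cmd 5: advance +19 → t=97, phase=(6,5,2,5) → FL=S FR=S RL=S RR=S
cmd 6: advance +22 → t=119, phase=(4,3,0,3) → FL=S FR=S RL=S RR=S

after cmd 1 (t=32): FL=W FR=W RL=W RR=W
after cmd 2 (t=47): FL=S FR=S RL=S RR=S
after cmd 3 (t=69): FL=S FR=S RL=W RR=S
after cmd 4 (t=78): FL=W FR=W RL=S RR=W
after cmd 5 (t=97): FL=S FR=S RL=S RR=S
after cmd 6 (t=119): FL=S FR=S RL=S RR=S


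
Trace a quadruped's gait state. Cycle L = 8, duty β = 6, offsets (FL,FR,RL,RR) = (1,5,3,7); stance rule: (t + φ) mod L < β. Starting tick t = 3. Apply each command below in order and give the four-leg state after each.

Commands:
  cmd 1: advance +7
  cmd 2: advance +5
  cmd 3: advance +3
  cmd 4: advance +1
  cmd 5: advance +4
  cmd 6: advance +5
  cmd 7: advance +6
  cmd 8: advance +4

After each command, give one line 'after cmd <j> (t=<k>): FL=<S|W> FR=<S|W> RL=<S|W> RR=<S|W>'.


start t=3: FL=S FR=S RL=W RR=S
cmd 1: advance +7 → t=10, phase=(3,7,5,1) → FL=S FR=W RL=S RR=S
cmd 2: advance +5 → t=15, phase=(0,4,2,6) → FL=S FR=S RL=S RR=W
cmd 3: advance +3 → t=18, phase=(3,7,5,1) → FL=S FR=W RL=S RR=S
cmd 4: advance +1 → t=19, phase=(4,0,6,2) → FL=S FR=S RL=W RR=S
cmd 5: advance +4 → t=23, phase=(0,4,2,6) → FL=S FR=S RL=S RR=W
cmd 6: advance +5 → t=28, phase=(5,1,7,3) → FL=S FR=S RL=W RR=S
cmd 7: advance +6 → t=34, phase=(3,7,5,1) → FL=S FR=W RL=S RR=S
cmd 8: advance +4 → t=38, phase=(7,3,1,5) → FL=W FR=S RL=S RR=S

after cmd 1 (t=10): FL=S FR=W RL=S RR=S
after cmd 2 (t=15): FL=S FR=S RL=S RR=W
after cmd 3 (t=18): FL=S FR=W RL=S RR=S
after cmd 4 (t=19): FL=S FR=S RL=W RR=S
after cmd 5 (t=23): FL=S FR=S RL=S RR=W
after cmd 6 (t=28): FL=S FR=S RL=W RR=S
after cmd 7 (t=34): FL=S FR=W RL=S RR=S
after cmd 8 (t=38): FL=W FR=S RL=S RR=S


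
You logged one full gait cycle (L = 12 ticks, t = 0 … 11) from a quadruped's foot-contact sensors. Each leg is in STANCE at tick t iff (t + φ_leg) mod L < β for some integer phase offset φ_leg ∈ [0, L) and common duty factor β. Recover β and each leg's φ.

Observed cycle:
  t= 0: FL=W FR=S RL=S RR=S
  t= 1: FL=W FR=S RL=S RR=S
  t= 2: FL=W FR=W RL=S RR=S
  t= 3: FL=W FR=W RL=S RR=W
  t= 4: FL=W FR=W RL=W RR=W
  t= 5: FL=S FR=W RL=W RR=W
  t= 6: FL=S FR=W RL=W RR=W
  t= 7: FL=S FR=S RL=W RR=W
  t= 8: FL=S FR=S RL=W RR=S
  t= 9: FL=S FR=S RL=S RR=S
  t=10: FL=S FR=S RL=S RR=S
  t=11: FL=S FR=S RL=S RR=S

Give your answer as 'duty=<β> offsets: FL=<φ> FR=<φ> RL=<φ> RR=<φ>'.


duty=7 offsets: FL=7 FR=5 RL=3 RR=4

duty β = stance ticks per leg = 7
FL: stance ticks = 7; W→S at t=5 → φ=7
FR: stance ticks = 7; W→S at t=7 → φ=5
RL: stance ticks = 7; W→S at t=9 → φ=3
RR: stance ticks = 7; W→S at t=8 → φ=4


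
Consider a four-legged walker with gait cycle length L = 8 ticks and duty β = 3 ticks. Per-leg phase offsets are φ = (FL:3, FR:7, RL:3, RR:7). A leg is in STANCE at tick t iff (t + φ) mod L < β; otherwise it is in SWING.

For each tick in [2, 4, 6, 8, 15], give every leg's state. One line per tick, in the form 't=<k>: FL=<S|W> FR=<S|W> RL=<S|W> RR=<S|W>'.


t=2: FL=W FR=S RL=W RR=S
t=4: FL=W FR=W RL=W RR=W
t=6: FL=S FR=W RL=S RR=W
t=8: FL=W FR=W RL=W RR=W
t=15: FL=S FR=W RL=S RR=W

t=2: phase=(5,1,5,1) vs β=3 → FL=W FR=S RL=W RR=S
t=4: phase=(7,3,7,3) vs β=3 → FL=W FR=W RL=W RR=W
t=6: phase=(1,5,1,5) vs β=3 → FL=S FR=W RL=S RR=W
t=8: phase=(3,7,3,7) vs β=3 → FL=W FR=W RL=W RR=W
t=15: phase=(2,6,2,6) vs β=3 → FL=S FR=W RL=S RR=W


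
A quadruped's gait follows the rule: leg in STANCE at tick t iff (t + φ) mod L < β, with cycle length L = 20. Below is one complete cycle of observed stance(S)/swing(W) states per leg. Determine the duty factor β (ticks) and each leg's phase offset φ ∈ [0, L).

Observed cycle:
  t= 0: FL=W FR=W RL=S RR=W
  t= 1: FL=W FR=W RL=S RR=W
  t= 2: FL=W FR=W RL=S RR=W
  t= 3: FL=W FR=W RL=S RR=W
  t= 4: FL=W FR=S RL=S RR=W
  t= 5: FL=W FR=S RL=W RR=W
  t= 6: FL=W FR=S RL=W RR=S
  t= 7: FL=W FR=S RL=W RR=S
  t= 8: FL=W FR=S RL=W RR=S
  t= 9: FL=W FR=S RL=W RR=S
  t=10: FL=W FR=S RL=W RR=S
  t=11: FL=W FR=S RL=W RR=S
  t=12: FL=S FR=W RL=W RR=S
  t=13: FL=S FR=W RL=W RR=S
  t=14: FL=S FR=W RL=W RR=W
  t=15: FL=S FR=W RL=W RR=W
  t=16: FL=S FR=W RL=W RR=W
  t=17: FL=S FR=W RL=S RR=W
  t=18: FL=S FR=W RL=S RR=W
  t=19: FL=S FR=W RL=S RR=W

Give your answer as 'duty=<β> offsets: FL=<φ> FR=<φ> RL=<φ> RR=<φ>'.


duty=8 offsets: FL=8 FR=16 RL=3 RR=14

duty β = stance ticks per leg = 8
FL: stance ticks = 8; W→S at t=12 → φ=8
FR: stance ticks = 8; W→S at t=4 → φ=16
RL: stance ticks = 8; W→S at t=17 → φ=3
RR: stance ticks = 8; W→S at t=6 → φ=14


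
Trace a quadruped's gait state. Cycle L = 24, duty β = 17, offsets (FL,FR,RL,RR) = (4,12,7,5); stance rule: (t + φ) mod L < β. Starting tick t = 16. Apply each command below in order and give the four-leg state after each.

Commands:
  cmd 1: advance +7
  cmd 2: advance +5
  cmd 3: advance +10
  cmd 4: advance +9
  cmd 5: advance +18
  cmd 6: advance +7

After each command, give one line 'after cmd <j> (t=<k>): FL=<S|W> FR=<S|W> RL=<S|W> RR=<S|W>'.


after cmd 1 (t=23): FL=S FR=S RL=S RR=S
after cmd 2 (t=28): FL=S FR=S RL=S RR=S
after cmd 3 (t=38): FL=W FR=S RL=W RR=W
after cmd 4 (t=47): FL=S FR=S RL=S RR=S
after cmd 5 (t=65): FL=W FR=S RL=S RR=W
after cmd 6 (t=72): FL=S FR=S RL=S RR=S

start t=16: FL=W FR=S RL=W RR=W
cmd 1: advance +7 → t=23, phase=(3,11,6,4) → FL=S FR=S RL=S RR=S
cmd 2: advance +5 → t=28, phase=(8,16,11,9) → FL=S FR=S RL=S RR=S
cmd 3: advance +10 → t=38, phase=(18,2,21,19) → FL=W FR=S RL=W RR=W
cmd 4: advance +9 → t=47, phase=(3,11,6,4) → FL=S FR=S RL=S RR=S
cmd 5: advance +18 → t=65, phase=(21,5,0,22) → FL=W FR=S RL=S RR=W
cmd 6: advance +7 → t=72, phase=(4,12,7,5) → FL=S FR=S RL=S RR=S
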